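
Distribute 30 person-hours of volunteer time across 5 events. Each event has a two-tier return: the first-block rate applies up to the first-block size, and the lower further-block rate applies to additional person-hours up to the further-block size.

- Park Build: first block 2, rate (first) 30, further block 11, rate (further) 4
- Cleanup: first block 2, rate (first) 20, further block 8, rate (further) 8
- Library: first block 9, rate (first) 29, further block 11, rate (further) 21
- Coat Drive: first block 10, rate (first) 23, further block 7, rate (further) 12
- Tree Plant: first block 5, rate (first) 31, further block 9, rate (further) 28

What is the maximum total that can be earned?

843

Treat each block as its own option and order by rate: Tree Plant/T1 31 > Park Build/T1 30 > Library/T1 29 > Tree Plant/T2 28 > Coat Drive/T1 23 > Library/T2 21 > Cleanup/T1 20 > Coat Drive/T2 12 > Cleanup/T2 8 > Park Build/T2 4.
Tree Plant T1 at 31: fill all 5 — 25 left.
Fill Park Build T1 block (2 at 30) — 23 left.
Fill Library T1 block (9 at 29) — 14 left.
Tree Plant T2 at 28: fill all 9 — 5 left.
Coat Drive/T1: +5 of 10 at 23; pool empty.
Total = 31×5 + 30×2 + 29×9 + 28×9 + 23×5 = 843.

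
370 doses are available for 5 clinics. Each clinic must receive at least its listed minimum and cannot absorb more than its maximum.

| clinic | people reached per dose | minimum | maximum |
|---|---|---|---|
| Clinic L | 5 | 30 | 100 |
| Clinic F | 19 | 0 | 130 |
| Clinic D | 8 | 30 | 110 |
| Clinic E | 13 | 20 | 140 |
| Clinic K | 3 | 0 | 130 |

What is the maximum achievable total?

5000

Meeting every minimum uses 30+0+30+20+0 = 80 doses, leaving 290.
Highest people reached per dose first: Clinic F 19 > Clinic E 13 > Clinic D 8 > Clinic L 5 > Clinic K 3.
Clinic F: +130 to 130 (cap) ; 160 left.
Clinic E: +120 to 140 (cap) ; 40 left.
Clinic D: +40 (room for 80) → 70. Pool exhausted.
Total = 5×30 + 19×130 + 8×70 + 13×140 = 5000.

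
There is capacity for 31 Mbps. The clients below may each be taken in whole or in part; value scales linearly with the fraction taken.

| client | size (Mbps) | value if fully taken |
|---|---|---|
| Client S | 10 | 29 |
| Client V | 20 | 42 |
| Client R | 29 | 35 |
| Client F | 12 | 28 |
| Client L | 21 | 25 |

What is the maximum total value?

75.9

Rank by value-to-size ratio: Client S 29/10≈2.9, Client F 28/12≈2.33, Client V 42/20≈2.1, Client R 35/29≈1.21, Client L 25/21≈1.19.
Client S: take in full, 10 Mbps for value 29 ; 21 left.
Client F: take in full, 12 Mbps for value 28 ; 9 left.
9 Mbps left: a 9/20 share of Client V gives 42×9/20 = 18.9.
Total value = 75.9.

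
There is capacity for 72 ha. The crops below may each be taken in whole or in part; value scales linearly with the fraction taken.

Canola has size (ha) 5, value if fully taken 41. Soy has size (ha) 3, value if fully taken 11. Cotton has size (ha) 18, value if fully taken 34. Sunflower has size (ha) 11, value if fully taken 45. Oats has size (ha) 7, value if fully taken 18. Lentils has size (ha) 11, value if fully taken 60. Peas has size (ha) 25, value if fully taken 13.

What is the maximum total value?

217.84

Sort by value density: Canola 41/5≈8.2, Lentils 60/11≈5.45, Sunflower 45/11≈4.09, Soy 11/3≈3.67, Oats 18/7≈2.57, Cotton 34/18≈1.89, Peas 13/25≈0.52.
Take all of Canola (5 ha, value 41) → 67 ha left.
All 11 ha of Lentils fit (value 60) → 56 remain.
Sunflower: take in full, 11 ha for value 45 → 45 left.
All 3 ha of Soy fit (value 11) → 42 remain.
Oats: take in full, 7 ha for value 18 → 35 left.
Take all of Cotton (18 ha, value 34) → 17 ha left.
Only 17 ha remain; take 17/25 of Peas for value 13×17/25 = 8.84.
Total value = 217.84.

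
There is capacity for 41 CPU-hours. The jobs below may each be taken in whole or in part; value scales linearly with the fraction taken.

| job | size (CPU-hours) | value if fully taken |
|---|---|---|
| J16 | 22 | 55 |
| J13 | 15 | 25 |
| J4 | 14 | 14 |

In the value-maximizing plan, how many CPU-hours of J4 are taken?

4

Best value per unit of size first: J16 55/22≈2.5, J13 25/15≈1.67, J4 14/14≈1.
All 22 CPU-hours of J16 fit (value 55) → 19 remain.
All 15 CPU-hours of J13 fit (value 25) → 4 remain.
4 CPU-hours left: a 4/14 share of J4 gives 14×4/14 = 4.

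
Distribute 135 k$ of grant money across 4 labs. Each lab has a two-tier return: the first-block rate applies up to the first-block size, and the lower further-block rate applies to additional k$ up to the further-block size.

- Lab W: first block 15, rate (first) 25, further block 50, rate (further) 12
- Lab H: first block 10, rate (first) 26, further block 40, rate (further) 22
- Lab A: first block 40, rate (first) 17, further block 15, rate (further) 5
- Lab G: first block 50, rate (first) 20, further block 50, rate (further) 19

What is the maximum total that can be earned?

Treat each block as its own option and order by rate: Lab H/T1 26 > Lab W/T1 25 > Lab H/T2 22 > Lab G/T1 20 > Lab G/T2 19 > Lab A/T1 17 > Lab W/T2 12 > Lab A/T2 5.
Lab H/T1 (26): +10 → 125 left.
Lab W/T1 (25): +15 → 110 left.
Lab H T2 at 22: fill all 40 → 70 left.
Fill Lab G T1 block (50 at 20) → 20 left.
Lab G T2 at 19: only 20 left, fill 20.
Total = 26×10 + 25×15 + 22×40 + 20×50 + 19×20 = 2895.

2895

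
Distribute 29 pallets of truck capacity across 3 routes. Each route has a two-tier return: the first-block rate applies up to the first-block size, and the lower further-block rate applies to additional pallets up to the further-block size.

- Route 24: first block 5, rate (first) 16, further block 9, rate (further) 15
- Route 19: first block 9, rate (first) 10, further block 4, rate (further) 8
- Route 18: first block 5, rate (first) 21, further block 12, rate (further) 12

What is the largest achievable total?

440

Order all 6 blocks by rate: Route 18/T1 21 > Route 24/T1 16 > Route 24/T2 15 > Route 18/T2 12 > Route 19/T1 10 > Route 19/T2 8.
Route 18 T1 at 21: fill all 5 ; 24 left.
Route 24/T1 (16): +5 ; 19 left.
Route 24 T2 at 15: fill all 9 ; 10 left.
10 remain; put them into Route 18 T2 at 12.
Total = 21×5 + 16×5 + 15×9 + 12×10 = 440.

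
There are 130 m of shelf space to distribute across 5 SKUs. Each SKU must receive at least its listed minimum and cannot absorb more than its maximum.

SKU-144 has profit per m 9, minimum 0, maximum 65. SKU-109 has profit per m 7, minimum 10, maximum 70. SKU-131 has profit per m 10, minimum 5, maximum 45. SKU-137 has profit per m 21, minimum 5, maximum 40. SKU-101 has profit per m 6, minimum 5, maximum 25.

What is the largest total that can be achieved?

Meeting every minimum uses 0+10+5+5+5 = 25 m, leaving 105.
Order the SKUs by profit per m: SKU-137 21 > SKU-131 10 > SKU-144 9 > SKU-109 7 > SKU-101 6.
SKU-137: +35 to 40 (cap) → 70 left.
Give SKU-131 40 more to hit its cap of 45 → 30 left.
SKU-144 has room for 65 more but only 30 remain, so it gets 30.
Total = 9×30 + 7×10 + 10×45 + 21×40 + 6×5 = 1660.

1660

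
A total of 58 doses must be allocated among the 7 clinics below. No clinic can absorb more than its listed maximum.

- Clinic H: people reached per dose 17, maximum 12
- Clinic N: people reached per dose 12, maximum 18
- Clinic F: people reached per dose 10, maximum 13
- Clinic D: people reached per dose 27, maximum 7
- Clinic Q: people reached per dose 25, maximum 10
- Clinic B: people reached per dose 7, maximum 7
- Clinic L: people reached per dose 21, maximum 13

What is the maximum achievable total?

Highest people reached per dose first: Clinic D 27 > Clinic Q 25 > Clinic L 21 > Clinic H 17 > Clinic N 12 > Clinic F 10 > Clinic B 7.
Give Clinic D 7 to hit its cap of 7 — 51 left.
Give Clinic Q 10 to hit its cap of 10 — 41 left.
Clinic L takes 13 to reach its cap of 13 — 28 left.
Clinic H takes 12 to reach its cap of 12 — 16 left.
Clinic N: +16 (room for 18) → 16. Pool exhausted.
Total = 17×12 + 12×16 + 27×7 + 25×10 + 21×13 = 1108.

1108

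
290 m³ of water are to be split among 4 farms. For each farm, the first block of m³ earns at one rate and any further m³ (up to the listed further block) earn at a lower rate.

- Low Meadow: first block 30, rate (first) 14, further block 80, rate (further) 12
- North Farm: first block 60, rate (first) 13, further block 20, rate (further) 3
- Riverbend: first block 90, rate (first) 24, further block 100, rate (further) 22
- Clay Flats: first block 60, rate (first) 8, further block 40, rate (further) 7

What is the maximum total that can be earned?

Order all 8 blocks by rate: Riverbend/first 24 > Riverbend/second 22 > Low Meadow/first 14 > North Farm/first 13 > Low Meadow/second 12 > Clay Flats/first 8 > Clay Flats/second 7 > North Farm/second 3.
Fill Riverbend first block (90 at 24) ; 200 left.
Fill Riverbend second block (100 at 22) ; 100 left.
Low Meadow/first (14): +30 ; 70 left.
Fill North Farm first block (60 at 13) ; 10 left.
10 remain; put them into Low Meadow second at 12.
Total = 24×90 + 22×100 + 14×30 + 13×60 + 12×10 = 5680.

5680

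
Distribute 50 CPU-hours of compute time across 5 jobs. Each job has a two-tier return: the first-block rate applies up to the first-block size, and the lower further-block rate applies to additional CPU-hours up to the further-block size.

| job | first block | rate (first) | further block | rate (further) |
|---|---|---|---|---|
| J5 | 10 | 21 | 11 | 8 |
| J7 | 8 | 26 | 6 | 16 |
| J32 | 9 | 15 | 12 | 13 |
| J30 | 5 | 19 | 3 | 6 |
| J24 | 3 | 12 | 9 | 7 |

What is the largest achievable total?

900

Treat each block as its own option and order by rate: J7/first 26 > J5/first 21 > J30/first 19 > J7/second 16 > J32/first 15 > J32/second 13 > J24/first 12 > J5/second 8 > J24/second 7 > J30/second 6.
Fill J7 first block (8 at 26) → 42 left.
J5/first (21): +10 → 32 left.
J30/first (19): +5 → 27 left.
Fill J7 second block (6 at 16) → 21 left.
Fill J32 first block (9 at 15) → 12 left.
J32/second (13): +12 → 0 left.
Total = 26×8 + 21×10 + 19×5 + 16×6 + 15×9 + 13×12 = 900.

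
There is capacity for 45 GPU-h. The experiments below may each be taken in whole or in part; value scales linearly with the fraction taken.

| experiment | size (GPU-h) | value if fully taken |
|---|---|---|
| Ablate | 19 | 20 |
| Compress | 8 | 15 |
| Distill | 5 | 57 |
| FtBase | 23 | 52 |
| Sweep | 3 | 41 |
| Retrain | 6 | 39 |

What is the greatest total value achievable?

Sort by value density: Sweep 41/3≈13.7, Distill 57/5≈11.4, Retrain 39/6≈6.5, FtBase 52/23≈2.26, Compress 15/8≈1.88, Ablate 20/19≈1.05.
Take all of Sweep (3 GPU-h, value 41) — 42 GPU-h left.
Take all of Distill (5 GPU-h, value 57) — 37 GPU-h left.
Take all of Retrain (6 GPU-h, value 39) — 31 GPU-h left.
All 23 GPU-h of FtBase fit (value 52) — 8 remain.
Compress: take in full, 8 GPU-h for value 15 — 0 left.
Total value = 204.

204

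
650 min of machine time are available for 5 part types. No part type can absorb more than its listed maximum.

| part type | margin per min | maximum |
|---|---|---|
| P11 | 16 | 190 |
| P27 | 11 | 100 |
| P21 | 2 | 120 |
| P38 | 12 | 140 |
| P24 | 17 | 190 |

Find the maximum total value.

Rank by margin per min: P24 17 > P11 16 > P38 12 > P27 11 > P21 2.
Give P24 190 to hit its cap of 190 → 460 left.
Give P11 190 to hit its cap of 190 → 270 left.
P38 takes 140 to reach its cap of 140 → 130 left.
P27 takes 100 to reach its cap of 100 → 30 left.
Only 30 left; P21 takes them to reach 30.
Total = 16×190 + 11×100 + 2×30 + 12×140 + 17×190 = 9110.

9110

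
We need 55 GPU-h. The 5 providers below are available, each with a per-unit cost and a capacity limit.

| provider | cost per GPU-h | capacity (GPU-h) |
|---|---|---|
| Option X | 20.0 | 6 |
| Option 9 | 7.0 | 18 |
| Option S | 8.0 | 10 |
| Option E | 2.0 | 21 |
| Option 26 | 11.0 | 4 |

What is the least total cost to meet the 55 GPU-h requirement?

Cheapest first:
Take 21 from Option E at 2.0 — need 34 more.
Option 9 (7.0): use full 18 — 16 GPU-h to go.
Option S at 8.0: take all 10 GPU-h — 6 still needed.
Option 26 (11.0): use full 4 — 2 GPU-h to go.
Take 2 from Option X at 20.0 to finish.
Cost = 21×2.0 + 18×7.0 + 10×8.0 + 4×11.0 + 2×20.0 = 332.

332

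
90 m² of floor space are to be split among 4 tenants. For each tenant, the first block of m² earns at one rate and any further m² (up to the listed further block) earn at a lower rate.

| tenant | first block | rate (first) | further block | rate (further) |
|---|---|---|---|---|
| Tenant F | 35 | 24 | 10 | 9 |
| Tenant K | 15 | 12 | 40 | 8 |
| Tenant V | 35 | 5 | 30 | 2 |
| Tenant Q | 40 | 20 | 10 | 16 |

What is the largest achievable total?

Order all 8 blocks by rate: Tenant F/tier1 24 > Tenant Q/tier1 20 > Tenant Q/tier2 16 > Tenant K/tier1 12 > Tenant F/tier2 9 > Tenant K/tier2 8 > Tenant V/tier1 5 > Tenant V/tier2 2.
Fill Tenant F tier1 block (35 at 24) — 55 left.
Tenant Q/tier1 (20): +40 — 15 left.
Tenant Q tier2 at 16: fill all 10 — 5 left.
5 remain; put them into Tenant K tier1 at 12.
Total = 24×35 + 20×40 + 16×10 + 12×5 = 1860.

1860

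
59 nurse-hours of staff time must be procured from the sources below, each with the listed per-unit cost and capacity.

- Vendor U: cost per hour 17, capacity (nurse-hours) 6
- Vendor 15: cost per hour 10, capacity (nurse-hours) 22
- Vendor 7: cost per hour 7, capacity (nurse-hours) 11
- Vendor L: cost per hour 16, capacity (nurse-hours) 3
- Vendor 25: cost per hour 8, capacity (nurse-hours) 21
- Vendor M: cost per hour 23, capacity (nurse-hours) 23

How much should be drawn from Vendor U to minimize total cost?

2

Cheapest first:
Take 11 from Vendor 7 at 7 → need 48 more.
Take 21 from Vendor 25 at 8 → need 27 more.
Vendor 15 (10): use full 22 → 5 nurse-hours to go.
Take 3 from Vendor L at 16 → need 2 more.
Vendor U at 17: take 2 of its 6 → requirement met.
Vendor M: unused.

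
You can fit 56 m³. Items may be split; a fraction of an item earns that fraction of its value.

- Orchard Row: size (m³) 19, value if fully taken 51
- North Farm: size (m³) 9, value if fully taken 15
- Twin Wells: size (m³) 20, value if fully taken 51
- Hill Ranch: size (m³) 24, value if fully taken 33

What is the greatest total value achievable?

Best value per unit of size first: Orchard Row 51/19≈2.68, Twin Wells 51/20≈2.55, North Farm 15/9≈1.67, Hill Ranch 33/24≈1.38.
Orchard Row: take in full, 19 m³ for value 51 → 37 left.
Take all of Twin Wells (20 m³, value 51) → 17 m³ left.
Take all of North Farm (9 m³, value 15) → 8 m³ left.
Only 8 m³ remain; take 8/24 of Hill Ranch for value 33×8/24 = 11.
Total value = 128.

128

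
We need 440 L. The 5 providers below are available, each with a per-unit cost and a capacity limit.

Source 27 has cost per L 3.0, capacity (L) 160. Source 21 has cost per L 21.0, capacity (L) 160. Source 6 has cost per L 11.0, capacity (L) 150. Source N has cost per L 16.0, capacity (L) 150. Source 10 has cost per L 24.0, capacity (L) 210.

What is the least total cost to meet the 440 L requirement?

4210

Cheapest first:
Source 27 (3.0): use full 160 → 280 L to go.
Source 6 (11.0): use full 150 → 130 L to go.
Source N (16.0): take the remaining 130 → done.
Source 21, Source 10: unused.
Cost = 160×3.0 + 150×11.0 + 130×16.0 = 4210.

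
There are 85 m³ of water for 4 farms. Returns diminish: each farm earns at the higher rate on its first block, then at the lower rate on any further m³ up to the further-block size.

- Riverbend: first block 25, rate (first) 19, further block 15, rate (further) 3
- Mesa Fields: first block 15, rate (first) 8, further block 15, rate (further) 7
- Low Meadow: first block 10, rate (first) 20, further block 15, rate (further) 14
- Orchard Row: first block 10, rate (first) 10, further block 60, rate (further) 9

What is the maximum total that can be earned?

Treat each block as its own option and order by rate: Low Meadow/tier1 20 > Riverbend/tier1 19 > Low Meadow/tier2 14 > Orchard Row/tier1 10 > Orchard Row/tier2 9 > Mesa Fields/tier1 8 > Mesa Fields/tier2 7 > Riverbend/tier2 3.
Fill Low Meadow tier1 block (10 at 20) ; 75 left.
Riverbend tier1 at 19: fill all 25 ; 50 left.
Low Meadow tier2 at 14: fill all 15 ; 35 left.
Orchard Row/tier1 (10): +10 ; 25 left.
Orchard Row tier2 at 9: only 25 left, fill 25.
Total = 20×10 + 19×25 + 14×15 + 10×10 + 9×25 = 1210.

1210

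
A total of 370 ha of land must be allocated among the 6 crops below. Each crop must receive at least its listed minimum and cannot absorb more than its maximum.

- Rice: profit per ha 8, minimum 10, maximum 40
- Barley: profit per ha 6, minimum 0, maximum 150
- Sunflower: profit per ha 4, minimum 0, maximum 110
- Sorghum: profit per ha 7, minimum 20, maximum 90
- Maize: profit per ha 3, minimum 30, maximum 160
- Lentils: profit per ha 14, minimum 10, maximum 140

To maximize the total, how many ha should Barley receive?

70

Meeting every minimum uses 10+0+0+20+30+10 = 70 ha, leaving 300.
Rank by profit per ha: Lentils 14 > Rice 8 > Sorghum 7 > Barley 6 > Sunflower 4 > Maize 3.
Lentils takes 130 more to reach its cap of 140 — 170 left.
Give Rice 30 more to hit its cap of 40 — 140 left.
Sorghum: +70 to 90 (cap) — 70 left.
Barley: +70 (room for 150) → 70. Pool exhausted.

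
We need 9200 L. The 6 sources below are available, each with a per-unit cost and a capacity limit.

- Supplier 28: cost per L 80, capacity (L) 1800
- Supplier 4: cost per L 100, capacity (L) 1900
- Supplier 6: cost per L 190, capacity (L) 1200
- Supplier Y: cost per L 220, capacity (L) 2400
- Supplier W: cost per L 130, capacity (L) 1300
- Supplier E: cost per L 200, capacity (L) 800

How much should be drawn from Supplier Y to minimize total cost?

Use sources in increasing cost order.
Supplier 28 (80): use full 1800 — 7400 L to go.
Take 1900 from Supplier 4 at 100 — need 5500 more.
Take 1300 from Supplier W at 130 — need 4200 more.
Take 1200 from Supplier 6 at 190 — need 3000 more.
Supplier E (200): use full 800 — 2200 L to go.
Supplier Y (220): take the remaining 2200 — done.

2200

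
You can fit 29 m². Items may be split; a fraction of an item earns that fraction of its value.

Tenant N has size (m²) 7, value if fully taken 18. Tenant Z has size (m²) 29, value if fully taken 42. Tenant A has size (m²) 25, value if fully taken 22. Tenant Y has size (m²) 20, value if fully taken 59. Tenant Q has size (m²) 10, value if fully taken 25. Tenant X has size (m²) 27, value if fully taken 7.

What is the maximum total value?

82

Rank by value-to-size ratio: Tenant Y 59/20≈2.95, Tenant N 18/7≈2.57, Tenant Q 25/10≈2.5, Tenant Z 42/29≈1.45, Tenant A 22/25≈0.88, Tenant X 7/27≈0.259.
Take all of Tenant Y (20 m², value 59) — 9 m² left.
All 7 m² of Tenant N fit (value 18) — 2 remain.
Fill the last 2 m² with part of Tenant Q: 2/10 of it earns 5.
Total value = 82.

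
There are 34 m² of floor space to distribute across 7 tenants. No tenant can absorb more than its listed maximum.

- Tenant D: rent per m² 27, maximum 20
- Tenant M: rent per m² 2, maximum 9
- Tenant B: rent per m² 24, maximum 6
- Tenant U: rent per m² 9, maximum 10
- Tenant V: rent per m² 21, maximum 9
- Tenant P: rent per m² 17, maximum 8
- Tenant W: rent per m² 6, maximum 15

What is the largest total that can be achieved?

Highest rent per m² first: Tenant D 27 > Tenant B 24 > Tenant V 21 > Tenant P 17 > Tenant U 9 > Tenant W 6 > Tenant M 2.
Give Tenant D 20 to hit its cap of 20 → 14 left.
Tenant B: +6 to 6 (cap) → 8 left.
Only 8 left; Tenant V takes them to reach 8.
Total = 27×20 + 24×6 + 21×8 = 852.

852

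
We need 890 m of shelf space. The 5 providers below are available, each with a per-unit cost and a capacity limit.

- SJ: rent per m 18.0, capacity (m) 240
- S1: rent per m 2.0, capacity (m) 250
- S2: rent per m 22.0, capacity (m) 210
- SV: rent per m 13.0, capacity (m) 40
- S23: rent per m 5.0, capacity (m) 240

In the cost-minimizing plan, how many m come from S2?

120

Cheapest first:
S1 at 2.0: take all 250 m → 640 still needed.
Take 240 from S23 at 5.0 → need 400 more.
SV at 13.0: take all 40 m → 360 still needed.
SJ at 18.0: take all 240 m → 120 still needed.
S2 at 22.0: take 120 of its 210 → requirement met.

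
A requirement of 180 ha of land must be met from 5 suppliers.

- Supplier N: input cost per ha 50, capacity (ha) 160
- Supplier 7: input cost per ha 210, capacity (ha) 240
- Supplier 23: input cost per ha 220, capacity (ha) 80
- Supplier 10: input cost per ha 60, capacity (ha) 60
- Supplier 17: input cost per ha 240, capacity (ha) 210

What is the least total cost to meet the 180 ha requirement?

9200

Fill from the cheapest supplier first.
Supplier N at 50: take all 160 ha ; 20 still needed.
Take 20 from Supplier 10 at 60 to finish.
Supplier 7, Supplier 23, Supplier 17: unused.
Cost = 160×50 + 20×60 = 9200.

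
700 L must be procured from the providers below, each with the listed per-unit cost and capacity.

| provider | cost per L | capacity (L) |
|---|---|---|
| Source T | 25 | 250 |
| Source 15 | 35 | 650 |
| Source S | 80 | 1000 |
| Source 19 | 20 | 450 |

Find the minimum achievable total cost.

Cheapest first:
Take 450 from Source 19 at 20 — need 250 more.
Source T (25): use full 250 — 0 L to go.
Source 15, Source S: unused.
Cost = 450×20 + 250×25 = 15250.

15250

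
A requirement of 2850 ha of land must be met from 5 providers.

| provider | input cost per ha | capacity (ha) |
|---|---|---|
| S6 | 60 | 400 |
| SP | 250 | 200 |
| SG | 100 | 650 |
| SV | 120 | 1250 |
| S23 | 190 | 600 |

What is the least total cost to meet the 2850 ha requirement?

343500

Cheapest first:
S6 (60): use full 400 → 2450 ha to go.
SG at 100: take all 650 ha → 1800 still needed.
SV at 120: take all 1250 ha → 550 still needed.
S23 (190): take the remaining 550 → done.
SP: unused.
Cost = 400×60 + 650×100 + 1250×120 + 550×190 = 343500.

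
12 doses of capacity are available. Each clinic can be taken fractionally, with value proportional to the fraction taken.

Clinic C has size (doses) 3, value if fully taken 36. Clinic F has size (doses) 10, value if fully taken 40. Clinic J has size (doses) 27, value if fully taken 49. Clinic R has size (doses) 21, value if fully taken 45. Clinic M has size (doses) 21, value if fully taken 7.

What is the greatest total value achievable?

72

Best value per unit of size first: Clinic C 36/3≈12, Clinic F 40/10≈4, Clinic R 45/21≈2.14, Clinic J 49/27≈1.81, Clinic M 7/21≈0.333.
Take all of Clinic C (3 doses, value 36) ; 9 doses left.
Fill the last 9 doses with part of Clinic F: 9/10 of it earns 36.
Total value = 72.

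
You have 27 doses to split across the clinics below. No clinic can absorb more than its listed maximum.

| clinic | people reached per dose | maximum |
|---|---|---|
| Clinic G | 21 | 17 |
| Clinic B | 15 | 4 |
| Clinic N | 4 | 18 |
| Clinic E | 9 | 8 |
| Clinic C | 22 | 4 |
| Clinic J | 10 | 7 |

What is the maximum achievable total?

525

Rank by people reached per dose: Clinic C 22 > Clinic G 21 > Clinic B 15 > Clinic J 10 > Clinic E 9 > Clinic N 4.
Clinic C takes 4 to reach its cap of 4 — 23 left.
Clinic G takes 17 to reach its cap of 17 — 6 left.
Clinic B: +4 to 4 (cap) — 2 left.
Clinic J has room for 7 but only 2 remain, so it gets 2.
Total = 21×17 + 15×4 + 22×4 + 10×2 = 525.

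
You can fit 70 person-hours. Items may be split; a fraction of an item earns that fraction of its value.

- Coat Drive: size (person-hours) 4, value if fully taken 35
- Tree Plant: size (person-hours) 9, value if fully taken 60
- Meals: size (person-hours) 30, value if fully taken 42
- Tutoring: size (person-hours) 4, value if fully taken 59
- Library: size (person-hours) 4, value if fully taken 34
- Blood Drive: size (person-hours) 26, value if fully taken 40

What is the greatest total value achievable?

260.2

Sort by value density: Tutoring 59/4≈14.8, Coat Drive 35/4≈8.75, Library 34/4≈8.5, Tree Plant 60/9≈6.67, Blood Drive 40/26≈1.54, Meals 42/30≈1.4.
Tutoring: take in full, 4 person-hours for value 59 → 66 left.
Take all of Coat Drive (4 person-hours, value 35) → 62 person-hours left.
All 4 person-hours of Library fit (value 34) → 58 remain.
Tree Plant: take in full, 9 person-hours for value 60 → 49 left.
Blood Drive: take in full, 26 person-hours for value 40 → 23 left.
Only 23 person-hours remain; take 23/30 of Meals for value 42×23/30 = 32.2.
Total value = 260.2.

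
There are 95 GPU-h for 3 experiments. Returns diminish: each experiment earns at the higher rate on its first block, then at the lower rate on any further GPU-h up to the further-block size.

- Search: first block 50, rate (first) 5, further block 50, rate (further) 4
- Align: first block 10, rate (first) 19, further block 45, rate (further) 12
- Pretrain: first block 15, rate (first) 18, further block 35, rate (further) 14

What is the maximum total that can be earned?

1370

Treat each block as its own option and order by rate: Align/T1 19 > Pretrain/T1 18 > Pretrain/T2 14 > Align/T2 12 > Search/T1 5 > Search/T2 4.
Align T1 at 19: fill all 10 ; 85 left.
Pretrain T1 at 18: fill all 15 ; 70 left.
Pretrain T2 at 14: fill all 35 ; 35 left.
35 remain; put them into Align T2 at 12.
Total = 19×10 + 18×15 + 14×35 + 12×35 = 1370.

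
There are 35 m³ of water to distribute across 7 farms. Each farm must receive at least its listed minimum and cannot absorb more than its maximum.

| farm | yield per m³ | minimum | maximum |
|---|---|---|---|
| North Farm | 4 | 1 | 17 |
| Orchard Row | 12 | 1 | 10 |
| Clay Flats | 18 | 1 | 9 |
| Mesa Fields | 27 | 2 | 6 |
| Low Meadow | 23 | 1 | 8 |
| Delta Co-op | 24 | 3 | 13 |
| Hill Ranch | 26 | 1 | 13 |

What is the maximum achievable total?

845

Meeting every minimum uses 1+1+1+2+1+3+1 = 10 m³, leaving 25.
Highest yield per m³ first: Mesa Fields 27 > Hill Ranch 26 > Delta Co-op 24 > Low Meadow 23 > Clay Flats 18 > Orchard Row 12 > North Farm 4.
Mesa Fields: +4 to 6 (cap) — 21 left.
Give Hill Ranch 12 more to hit its cap of 13 — 9 left.
Only 9 left; Delta Co-op takes them to reach 12.
Total = 4×1 + 12×1 + 18×1 + 27×6 + 23×1 + 24×12 + 26×13 = 845.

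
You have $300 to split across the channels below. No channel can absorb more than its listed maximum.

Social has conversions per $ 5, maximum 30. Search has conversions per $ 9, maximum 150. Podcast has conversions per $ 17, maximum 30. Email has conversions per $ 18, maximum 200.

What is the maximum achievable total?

Order the channels by conversions per $: Email 18 > Podcast 17 > Search 9 > Social 5.
Email takes 200 to reach its cap of 200 → 100 left.
Podcast takes 30 to reach its cap of 30 → 70 left.
Only 70 left; Search takes them to reach 70.
Total = 9×70 + 17×30 + 18×200 = 4740.

4740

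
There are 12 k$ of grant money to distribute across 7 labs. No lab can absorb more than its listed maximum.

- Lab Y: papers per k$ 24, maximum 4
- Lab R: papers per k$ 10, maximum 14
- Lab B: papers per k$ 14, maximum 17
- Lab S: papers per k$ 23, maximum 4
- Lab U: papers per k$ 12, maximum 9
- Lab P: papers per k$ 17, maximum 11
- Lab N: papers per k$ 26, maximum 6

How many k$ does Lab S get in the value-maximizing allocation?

2

Order the labs by papers per k$: Lab N 26 > Lab Y 24 > Lab S 23 > Lab P 17 > Lab B 14 > Lab U 12 > Lab R 10.
Lab N takes 6 to reach its cap of 6 — 6 left.
Lab Y takes 4 to reach its cap of 4 — 2 left.
Lab S has room for 4 but only 2 remain, so it gets 2.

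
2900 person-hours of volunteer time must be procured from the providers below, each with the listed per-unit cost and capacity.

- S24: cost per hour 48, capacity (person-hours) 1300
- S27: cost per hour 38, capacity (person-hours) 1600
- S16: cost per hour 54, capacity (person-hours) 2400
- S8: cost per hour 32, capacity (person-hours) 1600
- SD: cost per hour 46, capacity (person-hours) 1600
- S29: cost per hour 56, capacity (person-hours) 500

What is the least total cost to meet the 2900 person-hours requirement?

Fill from the cheapest provider first.
Take 1600 from S8 at 32 — need 1300 more.
S27 at 38: take 1300 of its 1600 — requirement met.
SD, S24, S16, S29: unused.
Cost = 1600×32 + 1300×38 = 100600.

100600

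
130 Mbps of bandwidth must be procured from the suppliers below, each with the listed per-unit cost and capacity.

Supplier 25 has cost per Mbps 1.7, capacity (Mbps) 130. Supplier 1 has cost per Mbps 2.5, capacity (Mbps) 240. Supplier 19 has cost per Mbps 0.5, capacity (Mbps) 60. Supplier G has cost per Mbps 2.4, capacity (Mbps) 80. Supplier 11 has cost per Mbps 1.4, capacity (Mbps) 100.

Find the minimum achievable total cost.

128

Cheapest first:
Supplier 19 at 0.5: take all 60 Mbps ; 70 still needed.
Supplier 11 at 1.4: take 70 of its 100 ; requirement met.
Supplier 25, Supplier G, Supplier 1: unused.
Cost = 60×0.5 + 70×1.4 = 128.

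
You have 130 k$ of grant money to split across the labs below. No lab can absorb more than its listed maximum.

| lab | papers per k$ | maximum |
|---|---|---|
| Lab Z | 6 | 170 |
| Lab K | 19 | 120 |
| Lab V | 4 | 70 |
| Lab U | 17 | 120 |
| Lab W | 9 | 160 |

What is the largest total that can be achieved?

Highest papers per k$ first: Lab K 19 > Lab U 17 > Lab W 9 > Lab Z 6 > Lab V 4.
Lab K takes 120 to reach its cap of 120 → 10 left.
Only 10 left; Lab U takes them to reach 10.
Total = 19×120 + 17×10 = 2450.

2450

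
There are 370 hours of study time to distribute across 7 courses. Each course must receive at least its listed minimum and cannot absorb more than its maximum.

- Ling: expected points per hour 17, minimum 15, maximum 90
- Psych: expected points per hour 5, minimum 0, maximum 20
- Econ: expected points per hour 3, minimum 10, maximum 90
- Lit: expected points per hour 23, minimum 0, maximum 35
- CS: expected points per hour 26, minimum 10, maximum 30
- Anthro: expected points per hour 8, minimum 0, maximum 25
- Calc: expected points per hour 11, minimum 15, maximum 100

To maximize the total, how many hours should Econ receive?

Meeting every minimum uses 15+0+10+0+10+0+15 = 50 hours, leaving 320.
Highest expected points per hour first: CS 26 > Lit 23 > Ling 17 > Calc 11 > Anthro 8 > Psych 5 > Econ 3.
Give CS 20 more to hit its cap of 30 — 300 left.
Give Lit 35 more to hit its cap of 35 — 265 left.
Ling: +75 to 90 (cap) — 190 left.
Calc takes 85 more to reach its cap of 100 — 105 left.
Anthro: +25 to 25 (cap) — 80 left.
Give Psych 20 more to hit its cap of 20 — 60 left.
Econ has room for 80 more but only 60 remain, so it gets 70.

70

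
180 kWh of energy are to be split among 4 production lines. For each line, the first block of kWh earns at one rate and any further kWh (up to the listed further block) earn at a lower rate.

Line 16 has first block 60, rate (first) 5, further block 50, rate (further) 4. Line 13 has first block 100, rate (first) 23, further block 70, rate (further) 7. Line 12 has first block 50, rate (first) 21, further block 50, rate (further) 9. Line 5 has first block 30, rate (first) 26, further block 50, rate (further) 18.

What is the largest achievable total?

Rank every tier by rate: Line 5/tier1 26 > Line 13/tier1 23 > Line 12/tier1 21 > Line 5/tier2 18 > Line 12/tier2 9 > Line 13/tier2 7 > Line 16/tier1 5 > Line 16/tier2 4.
Fill Line 5 tier1 block (30 at 26) ; 150 left.
Line 13/tier1 (23): +100 ; 50 left.
Line 12 tier1 at 21: fill all 50 ; 0 left.
Total = 26×30 + 23×100 + 21×50 = 4130.

4130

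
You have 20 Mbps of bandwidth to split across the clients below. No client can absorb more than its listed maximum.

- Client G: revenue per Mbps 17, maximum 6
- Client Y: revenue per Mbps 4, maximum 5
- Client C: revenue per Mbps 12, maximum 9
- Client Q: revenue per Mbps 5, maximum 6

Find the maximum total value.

235

Rank by revenue per Mbps: Client G 17 > Client C 12 > Client Q 5 > Client Y 4.
Client G: +6 to 6 (cap) ; 14 left.
Client C takes 9 to reach its cap of 9 ; 5 left.
Client Q has room for 6 but only 5 remain, so it gets 5.
Total = 17×6 + 12×9 + 5×5 = 235.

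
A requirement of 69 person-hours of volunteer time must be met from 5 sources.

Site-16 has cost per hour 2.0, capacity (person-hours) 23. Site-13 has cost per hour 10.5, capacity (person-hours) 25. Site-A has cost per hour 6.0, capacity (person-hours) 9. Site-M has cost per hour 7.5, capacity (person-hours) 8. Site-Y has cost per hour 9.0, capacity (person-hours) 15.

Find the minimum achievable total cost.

Use sources in increasing cost order.
Site-16 at 2.0: take all 23 person-hours ; 46 still needed.
Take 9 from Site-A at 6.0 ; need 37 more.
Site-M (7.5): use full 8 ; 29 person-hours to go.
Take 15 from Site-Y at 9.0 ; need 14 more.
Site-13 at 10.5: take 14 of its 25 ; requirement met.
Cost = 23×2.0 + 9×6.0 + 8×7.5 + 15×9.0 + 14×10.5 = 442.

442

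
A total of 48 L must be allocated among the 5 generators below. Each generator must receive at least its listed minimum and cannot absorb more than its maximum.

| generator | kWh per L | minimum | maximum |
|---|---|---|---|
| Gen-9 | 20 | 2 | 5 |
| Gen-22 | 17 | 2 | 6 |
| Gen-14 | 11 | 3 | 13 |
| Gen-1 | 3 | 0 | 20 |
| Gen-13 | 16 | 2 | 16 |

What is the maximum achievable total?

625

Meeting every minimum uses 2+2+3+0+2 = 9 L, leaving 39.
Rank by kWh per L: Gen-9 20 > Gen-22 17 > Gen-13 16 > Gen-14 11 > Gen-1 3.
Gen-9 takes 3 more to reach its cap of 5 → 36 left.
Gen-22: +4 to 6 (cap) → 32 left.
Gen-13: +14 to 16 (cap) → 18 left.
Gen-14 takes 10 more to reach its cap of 13 → 8 left.
Gen-1 has room for 20 more but only 8 remain, so it gets 8.
Total = 20×5 + 17×6 + 11×13 + 3×8 + 16×16 = 625.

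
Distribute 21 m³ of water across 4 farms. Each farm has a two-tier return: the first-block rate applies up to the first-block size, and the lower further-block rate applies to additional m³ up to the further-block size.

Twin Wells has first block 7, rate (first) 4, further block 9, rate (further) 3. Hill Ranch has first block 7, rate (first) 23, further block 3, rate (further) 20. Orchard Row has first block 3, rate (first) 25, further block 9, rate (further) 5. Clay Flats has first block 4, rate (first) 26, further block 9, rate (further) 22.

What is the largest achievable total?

494

Order all 8 blocks by rate: Clay Flats/T1 26 > Orchard Row/T1 25 > Hill Ranch/T1 23 > Clay Flats/T2 22 > Hill Ranch/T2 20 > Orchard Row/T2 5 > Twin Wells/T1 4 > Twin Wells/T2 3.
Clay Flats/T1 (26): +4 ; 17 left.
Orchard Row/T1 (25): +3 ; 14 left.
Hill Ranch/T1 (23): +7 ; 7 left.
7 remain; put them into Clay Flats T2 at 22.
Total = 26×4 + 25×3 + 23×7 + 22×7 = 494.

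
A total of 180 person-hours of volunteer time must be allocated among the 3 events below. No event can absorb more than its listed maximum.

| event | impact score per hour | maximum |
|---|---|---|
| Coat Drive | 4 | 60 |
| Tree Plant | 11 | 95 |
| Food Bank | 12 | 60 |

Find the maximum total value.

Order the events by impact score per hour: Food Bank 12 > Tree Plant 11 > Coat Drive 4.
Give Food Bank 60 to hit its cap of 60 — 120 left.
Tree Plant: +95 to 95 (cap) — 25 left.
Coat Drive: +25 (room for 60) → 25. Pool exhausted.
Total = 4×25 + 11×95 + 12×60 = 1865.

1865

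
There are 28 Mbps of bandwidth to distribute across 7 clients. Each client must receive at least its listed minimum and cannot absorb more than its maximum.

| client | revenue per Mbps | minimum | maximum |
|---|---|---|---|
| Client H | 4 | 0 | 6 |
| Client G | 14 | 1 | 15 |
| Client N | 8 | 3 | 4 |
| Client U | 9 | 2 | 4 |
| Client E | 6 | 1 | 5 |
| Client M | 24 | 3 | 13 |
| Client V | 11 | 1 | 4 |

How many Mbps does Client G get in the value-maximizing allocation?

Meeting every minimum uses 0+1+3+2+1+3+1 = 11 Mbps, leaving 17.
Highest revenue per Mbps first: Client M 24 > Client G 14 > Client V 11 > Client U 9 > Client N 8 > Client E 6 > Client H 4.
Give Client M 10 more to hit its cap of 13 ; 7 left.
Client G: +7 (room for 14) → 8. Pool exhausted.

8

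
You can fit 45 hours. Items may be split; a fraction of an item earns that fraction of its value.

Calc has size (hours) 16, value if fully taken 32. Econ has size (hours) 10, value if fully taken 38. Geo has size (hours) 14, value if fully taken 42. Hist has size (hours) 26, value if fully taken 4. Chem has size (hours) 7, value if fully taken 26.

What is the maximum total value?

Rank by value-to-size ratio: Econ 38/10≈3.8, Chem 26/7≈3.71, Geo 42/14≈3, Calc 32/16≈2, Hist 4/26≈0.154.
Take all of Econ (10 hours, value 38) — 35 hours left.
Chem: take in full, 7 hours for value 26 — 28 left.
All 14 hours of Geo fit (value 42) — 14 remain.
Fill the last 14 hours with part of Calc: 14/16 of it earns 28.
Total value = 134.

134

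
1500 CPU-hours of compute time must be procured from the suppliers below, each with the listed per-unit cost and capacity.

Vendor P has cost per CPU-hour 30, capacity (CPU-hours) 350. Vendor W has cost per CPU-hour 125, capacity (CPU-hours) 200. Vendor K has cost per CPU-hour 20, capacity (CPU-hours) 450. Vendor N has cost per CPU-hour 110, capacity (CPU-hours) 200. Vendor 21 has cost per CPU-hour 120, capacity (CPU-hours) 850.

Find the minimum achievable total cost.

Cheapest first:
Vendor K at 20: take all 450 CPU-hours → 1050 still needed.
Take 350 from Vendor P at 30 → need 700 more.
Vendor N (110): use full 200 → 500 CPU-hours to go.
Take 500 from Vendor 21 at 120 to finish.
Vendor W: unused.
Cost = 450×20 + 350×30 + 200×110 + 500×120 = 101500.

101500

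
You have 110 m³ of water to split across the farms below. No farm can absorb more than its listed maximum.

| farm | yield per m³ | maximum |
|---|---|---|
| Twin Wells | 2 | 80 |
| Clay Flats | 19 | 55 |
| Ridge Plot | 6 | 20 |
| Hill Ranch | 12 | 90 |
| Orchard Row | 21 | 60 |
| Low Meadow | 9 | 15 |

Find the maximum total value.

Order the farms by yield per m³: Orchard Row 21 > Clay Flats 19 > Hill Ranch 12 > Low Meadow 9 > Ridge Plot 6 > Twin Wells 2.
Give Orchard Row 60 to hit its cap of 60 — 50 left.
Clay Flats has room for 55 but only 50 remain, so it gets 50.
Total = 19×50 + 21×60 = 2210.

2210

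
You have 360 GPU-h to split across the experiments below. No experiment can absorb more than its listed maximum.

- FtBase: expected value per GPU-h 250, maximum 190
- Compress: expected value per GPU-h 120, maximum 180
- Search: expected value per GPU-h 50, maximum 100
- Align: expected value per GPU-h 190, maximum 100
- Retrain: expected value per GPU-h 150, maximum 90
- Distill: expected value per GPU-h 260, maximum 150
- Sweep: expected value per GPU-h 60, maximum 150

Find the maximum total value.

Order the experiments by expected value per GPU-h: Distill 260 > FtBase 250 > Align 190 > Retrain 150 > Compress 120 > Sweep 60 > Search 50.
Give Distill 150 to hit its cap of 150 → 210 left.
FtBase takes 190 to reach its cap of 190 → 20 left.
Only 20 left; Align takes them to reach 20.
Total = 250×190 + 190×20 + 260×150 = 90300.

90300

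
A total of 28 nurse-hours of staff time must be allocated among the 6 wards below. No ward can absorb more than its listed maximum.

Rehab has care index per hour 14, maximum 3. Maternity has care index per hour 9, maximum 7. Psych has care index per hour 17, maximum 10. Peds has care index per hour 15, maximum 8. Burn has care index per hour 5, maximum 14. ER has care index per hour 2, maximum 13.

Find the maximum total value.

Highest care index per hour first: Psych 17 > Peds 15 > Rehab 14 > Maternity 9 > Burn 5 > ER 2.
Give Psych 10 to hit its cap of 10 ; 18 left.
Give Peds 8 to hit its cap of 8 ; 10 left.
Give Rehab 3 to hit its cap of 3 ; 7 left.
Maternity: +7 to 7 (cap) ; 0 left.
Total = 14×3 + 9×7 + 17×10 + 15×8 = 395.

395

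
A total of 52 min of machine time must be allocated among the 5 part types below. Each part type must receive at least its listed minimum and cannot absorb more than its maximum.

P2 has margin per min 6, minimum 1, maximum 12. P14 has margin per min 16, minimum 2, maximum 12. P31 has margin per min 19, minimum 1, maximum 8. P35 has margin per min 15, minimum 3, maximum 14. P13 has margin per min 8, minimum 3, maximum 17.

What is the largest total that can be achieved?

Meeting every minimum uses 1+2+1+3+3 = 10 min, leaving 42.
Highest margin per min first: P31 19 > P14 16 > P35 15 > P13 8 > P2 6.
P31 takes 7 more to reach its cap of 8 — 35 left.
P14: +10 to 12 (cap) — 25 left.
P35: +11 to 14 (cap) — 14 left.
P13 takes 14 more to reach its cap of 17 — 0 left.
Total = 6×1 + 16×12 + 19×8 + 15×14 + 8×17 = 696.

696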